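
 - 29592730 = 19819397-49412127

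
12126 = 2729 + 9397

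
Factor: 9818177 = 9818177^1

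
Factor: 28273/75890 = 2^(- 1)*5^(- 1 )*7^2*577^1*7589^( - 1 )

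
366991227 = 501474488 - 134483261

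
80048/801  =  99 + 749/801= 99.94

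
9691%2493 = 2212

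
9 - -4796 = 4805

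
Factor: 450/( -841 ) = -2^1 * 3^2*5^2 * 29^( - 2) 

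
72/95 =72/95 = 0.76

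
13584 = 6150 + 7434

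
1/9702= 1/9702 = 0.00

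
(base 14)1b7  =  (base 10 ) 357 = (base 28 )CL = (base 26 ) DJ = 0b101100101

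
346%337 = 9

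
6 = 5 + 1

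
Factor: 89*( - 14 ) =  - 2^1 *7^1*89^1 = - 1246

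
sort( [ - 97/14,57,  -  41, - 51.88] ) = [ - 51.88,-41, - 97/14,57]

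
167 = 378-211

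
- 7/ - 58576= 1/8368= 0.00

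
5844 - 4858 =986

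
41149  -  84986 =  - 43837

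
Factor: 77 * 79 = 7^1 *11^1*79^1 = 6083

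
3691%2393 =1298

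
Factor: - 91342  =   - 2^1*109^1*419^1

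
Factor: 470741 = 23^1*  97^1*211^1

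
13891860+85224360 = 99116220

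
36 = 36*1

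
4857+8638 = 13495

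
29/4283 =29/4283 = 0.01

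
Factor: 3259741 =773^1*4217^1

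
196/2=98 = 98.00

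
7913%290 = 83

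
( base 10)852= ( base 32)QK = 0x354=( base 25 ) 192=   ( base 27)14F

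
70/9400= 7/940 = 0.01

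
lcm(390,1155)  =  30030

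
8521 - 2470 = 6051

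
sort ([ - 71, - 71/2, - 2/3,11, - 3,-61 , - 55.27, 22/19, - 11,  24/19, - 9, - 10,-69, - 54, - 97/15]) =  [-71 , -69, - 61, -55.27, - 54, - 71/2, - 11, - 10, - 9, - 97/15 , - 3,-2/3, 22/19,  24/19, 11]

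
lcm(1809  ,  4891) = 132057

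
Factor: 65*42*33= 2^1 *3^2*5^1*7^1*11^1*13^1 = 90090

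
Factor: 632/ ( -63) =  - 2^3*3^( - 2)*7^(-1) * 79^1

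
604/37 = 604/37 = 16.32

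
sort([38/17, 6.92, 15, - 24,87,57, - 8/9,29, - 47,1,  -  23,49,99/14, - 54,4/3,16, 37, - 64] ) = [-64,- 54 , - 47, - 24, - 23,-8/9, 1 , 4/3,38/17,6.92,99/14, 15,16,29, 37,49,57,87 ]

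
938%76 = 26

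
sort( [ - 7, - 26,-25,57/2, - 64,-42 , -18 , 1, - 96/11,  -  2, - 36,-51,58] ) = [  -  64, - 51,-42, - 36,-26,  -  25, - 18,-96/11, -7,-2,1, 57/2,  58 ] 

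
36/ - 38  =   - 18/19= -  0.95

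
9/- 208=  - 9/208 = - 0.04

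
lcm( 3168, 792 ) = 3168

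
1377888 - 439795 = 938093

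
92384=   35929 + 56455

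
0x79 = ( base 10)121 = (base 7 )232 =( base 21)5g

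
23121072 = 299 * 77328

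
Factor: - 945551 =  - 79^1*11969^1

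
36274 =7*5182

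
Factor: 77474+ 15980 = 2^1*46727^1 = 93454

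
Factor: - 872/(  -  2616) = 1/3 = 3^ ( - 1) 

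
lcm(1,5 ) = 5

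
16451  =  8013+8438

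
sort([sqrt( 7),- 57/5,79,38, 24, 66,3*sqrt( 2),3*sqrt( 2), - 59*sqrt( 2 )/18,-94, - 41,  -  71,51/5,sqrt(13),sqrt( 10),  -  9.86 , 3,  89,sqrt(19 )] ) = [  -  94,-71, - 41, - 57/5, - 9.86,  -  59*sqrt( 2 ) /18,sqrt( 7 ),3, sqrt ( 10 ),sqrt ( 13 ) , 3*sqrt(2), 3*sqrt(2),sqrt( 19 ) , 51/5, 24,38,66, 79,89]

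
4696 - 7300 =  -  2604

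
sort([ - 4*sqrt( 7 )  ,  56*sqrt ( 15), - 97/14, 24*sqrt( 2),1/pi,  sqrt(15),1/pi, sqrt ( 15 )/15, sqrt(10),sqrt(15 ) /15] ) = [ - 4*sqrt ( 7 ),-97/14 , sqrt(15)/15,  sqrt(15)/15, 1/pi, 1/pi,sqrt(10 ), sqrt(15 ),24*sqrt(2 ), 56 * sqrt(15 ) ] 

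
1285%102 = 61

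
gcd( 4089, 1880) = 47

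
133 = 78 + 55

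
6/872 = 3/436 =0.01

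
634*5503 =3488902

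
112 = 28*4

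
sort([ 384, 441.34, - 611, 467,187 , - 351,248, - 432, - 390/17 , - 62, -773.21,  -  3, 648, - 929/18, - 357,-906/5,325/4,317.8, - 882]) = [ - 882, - 773.21, - 611,-432, - 357, - 351,- 906/5, - 62 , - 929/18 , - 390/17,-3,325/4,187,248,317.8,384, 441.34,  467,648] 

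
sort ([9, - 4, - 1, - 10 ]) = [ - 10, - 4, - 1,  9]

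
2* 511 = 1022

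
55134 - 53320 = 1814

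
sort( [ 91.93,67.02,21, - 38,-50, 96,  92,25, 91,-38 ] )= [ - 50, - 38, - 38,21,  25, 67.02,  91, 91.93,  92,96] 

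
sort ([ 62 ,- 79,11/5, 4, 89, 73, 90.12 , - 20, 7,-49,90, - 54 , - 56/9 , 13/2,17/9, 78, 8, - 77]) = [- 79, - 77, - 54, -49, - 20, - 56/9, 17/9,  11/5, 4, 13/2, 7, 8, 62, 73, 78  ,  89,90,90.12 ]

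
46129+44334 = 90463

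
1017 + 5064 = 6081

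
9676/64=2419/16 =151.19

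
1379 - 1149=230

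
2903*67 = 194501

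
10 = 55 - 45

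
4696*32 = 150272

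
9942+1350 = 11292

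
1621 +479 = 2100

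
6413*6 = 38478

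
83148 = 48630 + 34518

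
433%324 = 109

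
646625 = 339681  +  306944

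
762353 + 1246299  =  2008652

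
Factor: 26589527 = 593^1* 44839^1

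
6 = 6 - 0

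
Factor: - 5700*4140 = - 23598000 = - 2^4*3^3 * 5^3*19^1 * 23^1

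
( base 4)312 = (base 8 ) 66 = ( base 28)1Q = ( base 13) 42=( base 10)54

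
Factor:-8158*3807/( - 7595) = 31057506/7595 = 2^1*3^4*5^( -1 )*7^( - 2 )*31^( - 1 )*47^1*4079^1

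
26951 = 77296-50345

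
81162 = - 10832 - -91994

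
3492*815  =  2845980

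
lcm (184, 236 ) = 10856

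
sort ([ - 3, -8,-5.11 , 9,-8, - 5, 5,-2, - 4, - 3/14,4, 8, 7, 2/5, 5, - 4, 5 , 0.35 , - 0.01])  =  [ - 8, - 8, - 5.11,  -  5,-4, - 4, - 3, - 2, - 3/14, - 0.01,0.35, 2/5, 4, 5, 5, 5, 7, 8, 9]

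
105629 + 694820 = 800449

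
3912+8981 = 12893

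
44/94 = 22/47 = 0.47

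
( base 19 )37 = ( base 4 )1000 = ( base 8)100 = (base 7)121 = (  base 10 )64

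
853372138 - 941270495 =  - 87898357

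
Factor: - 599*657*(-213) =3^3 * 71^1*73^1 * 599^1=83824659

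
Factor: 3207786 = 2^1 * 3^1*534631^1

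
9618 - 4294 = 5324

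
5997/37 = 162  +  3/37= 162.08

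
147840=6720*22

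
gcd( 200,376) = 8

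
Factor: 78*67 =2^1*3^1*13^1 *67^1 = 5226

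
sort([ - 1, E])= [ - 1, E] 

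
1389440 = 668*2080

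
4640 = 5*928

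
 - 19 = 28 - 47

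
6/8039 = 6/8039 = 0.00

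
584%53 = 1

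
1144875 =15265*75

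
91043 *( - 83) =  - 7556569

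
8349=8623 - 274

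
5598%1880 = 1838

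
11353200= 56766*200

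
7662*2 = 15324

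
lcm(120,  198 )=3960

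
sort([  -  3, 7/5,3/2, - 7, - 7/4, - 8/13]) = [ - 7, - 3,-7/4, - 8/13 , 7/5,3/2 ] 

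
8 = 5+3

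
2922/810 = 3 + 82/135 = 3.61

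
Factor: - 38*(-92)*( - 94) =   -  2^4*19^1*23^1*47^1 = -328624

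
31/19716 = 1/636  =  0.00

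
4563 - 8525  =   - 3962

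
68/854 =34/427  =  0.08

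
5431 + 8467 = 13898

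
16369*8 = 130952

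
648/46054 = 324/23027 =0.01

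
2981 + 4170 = 7151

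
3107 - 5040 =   -  1933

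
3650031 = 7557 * 483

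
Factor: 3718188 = 2^2 * 3^2*179^1*577^1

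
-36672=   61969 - 98641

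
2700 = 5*540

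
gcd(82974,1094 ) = 2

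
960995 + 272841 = 1233836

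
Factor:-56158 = - 2^1*43^1 * 653^1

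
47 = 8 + 39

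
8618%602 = 190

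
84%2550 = 84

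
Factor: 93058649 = 107^1 * 869707^1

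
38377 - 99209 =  - 60832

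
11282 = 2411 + 8871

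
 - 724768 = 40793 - 765561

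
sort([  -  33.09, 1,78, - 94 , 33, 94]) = [  -  94 ,-33.09,1, 33,78,94 ] 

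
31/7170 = 31/7170 = 0.00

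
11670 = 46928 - 35258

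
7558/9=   7558/9 = 839.78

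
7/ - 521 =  - 1 + 514/521 = - 0.01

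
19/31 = 19/31 =0.61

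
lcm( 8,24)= 24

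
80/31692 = 20/7923 = 0.00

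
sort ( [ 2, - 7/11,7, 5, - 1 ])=[ - 1, - 7/11 , 2, 5 , 7]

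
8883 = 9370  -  487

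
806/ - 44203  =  -806/44203 =- 0.02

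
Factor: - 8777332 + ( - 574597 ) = - 9351929 = -  761^1*12289^1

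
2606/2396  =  1303/1198= 1.09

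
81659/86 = 81659/86= 949.52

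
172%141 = 31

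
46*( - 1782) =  - 81972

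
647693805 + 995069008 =1642762813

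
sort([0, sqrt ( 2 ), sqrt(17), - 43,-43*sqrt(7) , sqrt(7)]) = [ - 43*sqrt( 7), - 43, 0, sqrt(2), sqrt(7) , sqrt(17 ) ] 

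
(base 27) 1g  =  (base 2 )101011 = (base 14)31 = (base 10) 43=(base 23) 1k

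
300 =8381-8081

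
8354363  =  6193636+2160727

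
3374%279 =26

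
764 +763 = 1527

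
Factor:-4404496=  - 2^4*17^1 * 16193^1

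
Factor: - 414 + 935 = 521 = 521^1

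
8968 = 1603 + 7365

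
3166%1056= 1054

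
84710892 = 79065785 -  - 5645107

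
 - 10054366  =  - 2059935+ - 7994431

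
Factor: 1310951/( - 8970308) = -2^(-2 )*41^( - 1)*61^1*83^(  -  1 )*659^(- 1)*21491^1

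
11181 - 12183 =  - 1002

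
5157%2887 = 2270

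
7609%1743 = 637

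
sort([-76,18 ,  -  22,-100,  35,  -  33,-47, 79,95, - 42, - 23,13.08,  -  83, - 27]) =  [-100, - 83,  -  76, - 47,-42,  -  33, - 27,-23,  -  22,13.08,18,35, 79,95 ] 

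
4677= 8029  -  3352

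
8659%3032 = 2595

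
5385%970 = 535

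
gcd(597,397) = 1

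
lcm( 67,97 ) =6499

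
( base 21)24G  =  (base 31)10l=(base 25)1E7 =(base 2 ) 1111010110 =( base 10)982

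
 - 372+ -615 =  - 987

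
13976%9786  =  4190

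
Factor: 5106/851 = 2^1*3^1= 6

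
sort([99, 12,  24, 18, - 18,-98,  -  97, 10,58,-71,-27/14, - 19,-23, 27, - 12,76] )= [ - 98, - 97, - 71, - 23, - 19, - 18, - 12, - 27/14, 10, 12, 18,24,27,58,76,99 ] 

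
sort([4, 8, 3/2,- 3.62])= [-3.62, 3/2, 4, 8 ] 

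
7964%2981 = 2002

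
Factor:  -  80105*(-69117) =3^1*5^1*37^1*433^1 * 23039^1=5536617285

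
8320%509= 176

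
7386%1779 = 270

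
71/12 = 71/12 = 5.92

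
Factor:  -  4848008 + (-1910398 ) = -2^1*3^2 * 375467^1 = - 6758406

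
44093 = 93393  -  49300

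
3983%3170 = 813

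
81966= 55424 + 26542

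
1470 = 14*105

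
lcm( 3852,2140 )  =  19260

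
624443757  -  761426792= - 136983035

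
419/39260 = 419/39260 = 0.01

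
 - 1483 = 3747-5230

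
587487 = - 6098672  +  6686159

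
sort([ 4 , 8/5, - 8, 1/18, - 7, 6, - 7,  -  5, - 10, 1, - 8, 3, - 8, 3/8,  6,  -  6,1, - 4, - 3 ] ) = [-10, - 8 , - 8, -8, - 7, - 7,  -  6, - 5,-4, - 3, 1/18,3/8, 1,1,8/5, 3, 4,6, 6 ] 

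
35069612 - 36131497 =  - 1061885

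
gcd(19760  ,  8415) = 5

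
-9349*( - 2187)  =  20446263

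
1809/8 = 1809/8 = 226.12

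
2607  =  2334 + 273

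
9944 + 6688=16632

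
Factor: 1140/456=2^ ( - 1)*5^1  =  5/2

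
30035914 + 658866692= 688902606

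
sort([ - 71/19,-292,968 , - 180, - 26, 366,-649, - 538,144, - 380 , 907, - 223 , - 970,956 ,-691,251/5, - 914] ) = [-970, - 914,-691,-649,-538,-380 , - 292,-223,-180,  -  26, - 71/19, 251/5,  144,366,  907,956,968]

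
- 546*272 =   -  148512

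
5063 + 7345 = 12408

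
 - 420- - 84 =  - 336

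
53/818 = 53/818 = 0.06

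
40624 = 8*5078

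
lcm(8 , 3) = 24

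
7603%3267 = 1069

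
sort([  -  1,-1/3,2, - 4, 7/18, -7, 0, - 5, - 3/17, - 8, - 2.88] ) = [ - 8,  -  7, - 5, - 4, -2.88,  -  1,-1/3, - 3/17, 0, 7/18, 2 ] 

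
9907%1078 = 205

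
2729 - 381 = 2348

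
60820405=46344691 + 14475714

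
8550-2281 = 6269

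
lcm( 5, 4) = 20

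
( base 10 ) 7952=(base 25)ci2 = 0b1111100010000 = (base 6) 100452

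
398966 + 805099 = 1204065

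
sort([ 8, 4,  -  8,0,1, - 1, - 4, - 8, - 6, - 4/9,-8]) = [-8, - 8,  -  8 , -6,  -  4, - 1,-4/9, 0 , 1, 4,8 ]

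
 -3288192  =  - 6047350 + 2759158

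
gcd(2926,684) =38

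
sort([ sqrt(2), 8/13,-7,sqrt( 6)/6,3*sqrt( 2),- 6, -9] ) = [ - 9, - 7, - 6, sqrt (6 )/6, 8/13, sqrt (2), 3*sqrt ( 2)]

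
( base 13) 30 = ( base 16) 27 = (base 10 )39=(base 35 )14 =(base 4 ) 213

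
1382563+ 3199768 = 4582331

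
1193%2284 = 1193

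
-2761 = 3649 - 6410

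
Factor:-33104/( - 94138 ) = 16552/47069= 2^3*11^( - 2 )* 389^( - 1)*2069^1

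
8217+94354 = 102571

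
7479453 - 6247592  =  1231861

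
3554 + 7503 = 11057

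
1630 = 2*815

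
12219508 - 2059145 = 10160363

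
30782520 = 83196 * 370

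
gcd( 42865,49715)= 5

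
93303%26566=13605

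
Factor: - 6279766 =-2^1 * 17^1 * 19^1*9721^1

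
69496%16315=4236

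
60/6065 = 12/1213 = 0.01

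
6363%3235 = 3128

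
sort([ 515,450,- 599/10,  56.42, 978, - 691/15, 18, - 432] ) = [ - 432,-599/10, - 691/15, 18,56.42,450, 515 , 978 ]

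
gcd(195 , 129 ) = 3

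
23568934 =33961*694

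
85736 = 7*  12248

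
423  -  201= 222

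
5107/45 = 113 + 22/45 = 113.49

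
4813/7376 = 4813/7376 = 0.65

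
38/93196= 19/46598 = 0.00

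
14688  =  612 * 24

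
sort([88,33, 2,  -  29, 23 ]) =[ - 29, 2, 23, 33,88 ]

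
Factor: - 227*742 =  - 168434 = - 2^1 * 7^1*53^1*227^1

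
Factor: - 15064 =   -  2^3*7^1*269^1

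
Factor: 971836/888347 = 2^2*41^(-1 )*47^( - 1)*151^1*461^(-1)*1609^1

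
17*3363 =57171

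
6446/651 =9 + 587/651 = 9.90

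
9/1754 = 9/1754 =0.01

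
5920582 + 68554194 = 74474776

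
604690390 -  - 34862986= 639553376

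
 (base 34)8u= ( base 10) 302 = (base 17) 10d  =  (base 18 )ge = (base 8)456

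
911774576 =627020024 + 284754552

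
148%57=34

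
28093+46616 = 74709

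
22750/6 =11375/3 = 3791.67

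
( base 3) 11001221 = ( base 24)53g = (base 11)2259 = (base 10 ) 2968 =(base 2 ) 101110011000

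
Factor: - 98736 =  - 2^4*3^1*11^2 * 17^1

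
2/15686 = 1/7843 =0.00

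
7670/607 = 12  +  386/607=   12.64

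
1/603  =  1/603 = 0.00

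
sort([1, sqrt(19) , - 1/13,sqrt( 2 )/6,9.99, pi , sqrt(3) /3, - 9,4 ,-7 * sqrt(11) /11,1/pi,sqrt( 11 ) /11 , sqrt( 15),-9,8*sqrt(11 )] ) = [ - 9,-9, - 7* sqrt( 11 )/11,-1/13,sqrt( 2)/6 , sqrt(11)/11 , 1/pi , sqrt(3 )/3, 1,pi,sqrt( 15),4 , sqrt (19 ) , 9.99,8*sqrt(11)]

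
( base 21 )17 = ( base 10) 28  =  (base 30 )S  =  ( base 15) 1d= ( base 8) 34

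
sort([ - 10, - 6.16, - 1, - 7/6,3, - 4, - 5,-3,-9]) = [- 10 , - 9, -6.16, - 5, - 4,-3,-7/6,-1,3]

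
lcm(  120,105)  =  840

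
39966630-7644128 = 32322502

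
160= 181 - 21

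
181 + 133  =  314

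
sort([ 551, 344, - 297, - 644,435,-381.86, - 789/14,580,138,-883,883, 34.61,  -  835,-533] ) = [-883, - 835,- 644,-533, - 381.86, - 297,-789/14,34.61,138,344,435,551,  580, 883]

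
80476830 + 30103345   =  110580175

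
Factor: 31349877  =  3^1*13^1* 653^1*1231^1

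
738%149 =142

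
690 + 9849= 10539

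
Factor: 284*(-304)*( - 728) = 62852608 = 2^9*7^1 * 13^1*19^1*71^1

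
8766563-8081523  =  685040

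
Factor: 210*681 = 2^1*3^2*5^1 * 7^1*227^1 =143010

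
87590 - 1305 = 86285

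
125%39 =8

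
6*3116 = 18696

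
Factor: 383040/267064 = 360/251  =  2^3*3^2*5^1*251^( - 1)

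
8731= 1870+6861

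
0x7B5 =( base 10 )1973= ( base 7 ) 5516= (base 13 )b8a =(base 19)58g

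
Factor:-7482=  - 2^1 * 3^1* 29^1*43^1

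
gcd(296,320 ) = 8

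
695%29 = 28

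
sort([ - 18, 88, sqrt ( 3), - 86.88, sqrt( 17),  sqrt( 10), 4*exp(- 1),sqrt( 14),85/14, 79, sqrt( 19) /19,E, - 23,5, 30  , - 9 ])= [ - 86.88,- 23, - 18, - 9,sqrt( 19)/19,  4*exp ( - 1), sqrt( 3 ),  E,sqrt(10),sqrt( 14),sqrt(17),5, 85/14, 30,79, 88 ] 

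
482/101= 482/101 = 4.77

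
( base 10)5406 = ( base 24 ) 996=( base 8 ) 12436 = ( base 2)1010100011110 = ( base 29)6cc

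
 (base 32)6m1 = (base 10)6849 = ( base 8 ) 15301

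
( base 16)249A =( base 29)B43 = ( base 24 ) g6a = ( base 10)9370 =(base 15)2b9a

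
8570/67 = 8570/67 = 127.91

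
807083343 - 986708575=- 179625232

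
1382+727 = 2109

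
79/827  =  79/827 = 0.10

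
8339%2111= 2006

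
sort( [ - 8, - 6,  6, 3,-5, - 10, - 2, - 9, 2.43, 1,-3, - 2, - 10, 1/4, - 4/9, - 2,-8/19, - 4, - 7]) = [ - 10 , - 10, - 9, - 8,-7, - 6,-5, - 4, - 3,-2, - 2, - 2, - 4/9 , -8/19, 1/4, 1, 2.43, 3, 6]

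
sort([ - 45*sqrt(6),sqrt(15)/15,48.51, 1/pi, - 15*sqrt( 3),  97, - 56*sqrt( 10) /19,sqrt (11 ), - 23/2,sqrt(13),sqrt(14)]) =[-45*sqrt ( 6), - 15 * sqrt(3 ),-23/2,-56*sqrt(10)/19,sqrt( 15) /15,1/pi,sqrt(11 ),sqrt( 13 ),sqrt (14),48.51,97 ]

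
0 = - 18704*0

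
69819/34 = 2053 + 1/2 = 2053.50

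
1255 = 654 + 601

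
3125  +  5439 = 8564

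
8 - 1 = 7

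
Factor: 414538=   2^1*207269^1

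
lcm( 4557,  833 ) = 77469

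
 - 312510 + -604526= - 917036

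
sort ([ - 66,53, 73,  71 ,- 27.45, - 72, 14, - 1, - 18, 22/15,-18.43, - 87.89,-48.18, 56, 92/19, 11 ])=[ - 87.89, - 72, - 66,-48.18, - 27.45, - 18.43, - 18, - 1,22/15, 92/19,  11, 14 , 53, 56, 71, 73] 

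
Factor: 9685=5^1*13^1*149^1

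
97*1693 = 164221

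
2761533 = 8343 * 331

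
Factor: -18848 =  - 2^5*19^1 * 31^1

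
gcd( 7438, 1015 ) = 1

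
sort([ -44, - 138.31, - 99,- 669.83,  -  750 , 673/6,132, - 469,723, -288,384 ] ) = [ - 750,-669.83, - 469 , - 288,  -  138.31 , - 99, - 44,673/6 , 132, 384,  723 ] 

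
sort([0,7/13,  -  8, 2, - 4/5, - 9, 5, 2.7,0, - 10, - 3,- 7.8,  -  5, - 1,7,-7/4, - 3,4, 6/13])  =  [ - 10,-9, - 8, - 7.8, - 5, -3, - 3 ,-7/4, - 1, - 4/5,0, 0,6/13,7/13 , 2,2.7, 4, 5, 7] 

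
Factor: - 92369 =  - 92369^1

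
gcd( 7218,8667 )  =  9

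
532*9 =4788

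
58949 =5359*11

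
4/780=1/195  =  0.01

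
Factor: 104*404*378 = 2^6*3^3*7^1 *13^1*101^1 = 15882048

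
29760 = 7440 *4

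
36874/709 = 36874/709 = 52.01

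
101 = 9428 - 9327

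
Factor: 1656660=2^2*3^1*5^1* 27611^1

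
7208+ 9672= 16880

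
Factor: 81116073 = 3^5*19^1*17569^1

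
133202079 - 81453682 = 51748397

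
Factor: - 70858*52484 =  - 2^3*71^1*499^1*13121^1 =- 3718911272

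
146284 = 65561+80723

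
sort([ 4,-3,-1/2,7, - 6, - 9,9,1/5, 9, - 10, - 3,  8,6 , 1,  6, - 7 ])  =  [  -  10,-9,-7,-6,-3,-3, - 1/2,1/5,1, 4, 6,  6,  7,8,9,  9 ]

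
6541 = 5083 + 1458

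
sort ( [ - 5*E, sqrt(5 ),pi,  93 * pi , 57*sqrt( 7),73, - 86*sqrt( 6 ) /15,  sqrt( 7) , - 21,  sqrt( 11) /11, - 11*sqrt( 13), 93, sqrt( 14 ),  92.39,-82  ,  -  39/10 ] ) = [ - 82, - 11*sqrt(13 ),-21, - 86*sqrt( 6) /15  , - 5*E, - 39/10 , sqrt(11)/11, sqrt(5)  ,  sqrt( 7 ), pi, sqrt ( 14), 73, 92.39,93,57*sqrt(7 ), 93*pi ]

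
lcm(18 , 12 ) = 36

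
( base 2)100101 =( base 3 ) 1101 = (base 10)37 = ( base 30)17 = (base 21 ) 1g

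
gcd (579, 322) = 1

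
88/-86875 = -88/86875 = -0.00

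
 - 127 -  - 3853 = 3726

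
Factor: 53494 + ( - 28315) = 3^1*  7^1*11^1*109^1= 25179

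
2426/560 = 1213/280 = 4.33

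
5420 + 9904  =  15324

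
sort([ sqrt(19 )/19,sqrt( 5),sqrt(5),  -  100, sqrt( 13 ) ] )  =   [ - 100,  sqrt( 19)/19,sqrt(5),sqrt(5),sqrt( 13) ]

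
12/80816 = 3/20204=0.00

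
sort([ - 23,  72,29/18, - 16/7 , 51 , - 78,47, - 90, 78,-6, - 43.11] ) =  [-90, - 78, - 43.11, - 23, - 6, - 16/7 , 29/18, 47 , 51,72 , 78]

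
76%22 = 10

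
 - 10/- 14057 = 10/14057 = 0.00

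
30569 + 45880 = 76449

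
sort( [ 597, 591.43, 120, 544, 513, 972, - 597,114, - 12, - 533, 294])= [ - 597, - 533, - 12,  114,120, 294,513 , 544 , 591.43, 597,972 ] 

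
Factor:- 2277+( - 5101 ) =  - 7378 = - 2^1 * 7^1*17^1*31^1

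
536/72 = 67/9 = 7.44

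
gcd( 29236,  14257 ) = 1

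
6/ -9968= -1 + 4981/4984 = -0.00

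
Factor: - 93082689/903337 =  - 3^4*7^1*181^1*907^1*903337^( - 1 ) 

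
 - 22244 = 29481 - 51725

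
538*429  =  230802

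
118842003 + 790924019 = 909766022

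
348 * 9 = 3132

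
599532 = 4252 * 141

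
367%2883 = 367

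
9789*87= 851643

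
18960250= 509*37250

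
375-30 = 345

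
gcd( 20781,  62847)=9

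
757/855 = 757/855 = 0.89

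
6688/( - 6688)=-1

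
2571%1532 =1039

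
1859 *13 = 24167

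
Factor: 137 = 137^1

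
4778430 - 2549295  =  2229135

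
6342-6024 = 318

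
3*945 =2835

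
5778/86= 2889/43 = 67.19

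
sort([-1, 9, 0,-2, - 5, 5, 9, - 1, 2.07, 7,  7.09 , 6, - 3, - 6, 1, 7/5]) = [ - 6 , - 5, - 3, - 2, - 1,-1, 0, 1, 7/5,2.07, 5,  6,7, 7.09, 9,  9]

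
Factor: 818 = 2^1*409^1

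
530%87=8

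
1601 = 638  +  963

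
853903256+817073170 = 1670976426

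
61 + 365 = 426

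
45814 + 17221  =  63035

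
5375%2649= 77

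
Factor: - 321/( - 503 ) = 3^1*107^1*503^( - 1 )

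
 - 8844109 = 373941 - 9218050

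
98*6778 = 664244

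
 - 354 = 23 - 377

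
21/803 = 21/803 = 0.03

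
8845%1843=1473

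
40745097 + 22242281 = 62987378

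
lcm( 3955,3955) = 3955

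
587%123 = 95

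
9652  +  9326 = 18978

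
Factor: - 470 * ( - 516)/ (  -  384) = -10105/16  =  -  2^(-4 ) * 5^1*43^1 * 47^1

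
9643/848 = 11 + 315/848 = 11.37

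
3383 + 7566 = 10949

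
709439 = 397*1787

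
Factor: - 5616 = - 2^4*3^3 * 13^1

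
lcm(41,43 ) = 1763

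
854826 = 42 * 20353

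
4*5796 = 23184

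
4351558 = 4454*977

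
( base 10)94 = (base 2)1011110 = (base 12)7a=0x5e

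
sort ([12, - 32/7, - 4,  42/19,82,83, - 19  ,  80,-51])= [-51,  -  19, - 32/7, - 4, 42/19,12, 80 , 82, 83 ]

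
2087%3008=2087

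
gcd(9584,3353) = 1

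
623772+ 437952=1061724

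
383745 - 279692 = 104053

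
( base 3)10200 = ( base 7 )201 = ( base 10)99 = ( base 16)63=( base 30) 39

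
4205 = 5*841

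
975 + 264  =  1239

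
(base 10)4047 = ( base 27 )5EO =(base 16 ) FCF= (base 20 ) A27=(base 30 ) 4ER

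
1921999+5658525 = 7580524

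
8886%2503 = 1377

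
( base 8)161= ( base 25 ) 4d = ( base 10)113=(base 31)3k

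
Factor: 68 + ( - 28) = 40 = 2^3 * 5^1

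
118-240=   -  122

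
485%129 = 98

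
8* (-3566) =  - 28528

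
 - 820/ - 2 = 410/1  =  410.00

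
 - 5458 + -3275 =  - 8733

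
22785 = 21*1085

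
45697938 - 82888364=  - 37190426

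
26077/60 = 26077/60 = 434.62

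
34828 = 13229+21599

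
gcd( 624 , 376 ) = 8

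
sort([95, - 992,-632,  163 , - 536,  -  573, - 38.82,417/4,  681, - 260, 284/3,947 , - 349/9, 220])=[ - 992, - 632, - 573,  -  536 ,  -  260, - 38.82, - 349/9, 284/3 , 95,417/4, 163 , 220,681, 947] 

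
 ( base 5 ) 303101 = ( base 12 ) 57a8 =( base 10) 9776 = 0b10011000110000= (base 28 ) CD4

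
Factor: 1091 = 1091^1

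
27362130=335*81678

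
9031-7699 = 1332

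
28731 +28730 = 57461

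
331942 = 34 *9763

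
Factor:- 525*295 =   -  154875  =  - 3^1*5^3*7^1*59^1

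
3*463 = 1389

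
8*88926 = 711408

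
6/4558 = 3/2279=0.00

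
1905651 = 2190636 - 284985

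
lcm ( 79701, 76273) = 7093389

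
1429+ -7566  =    -  6137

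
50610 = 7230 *7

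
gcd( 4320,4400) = 80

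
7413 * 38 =281694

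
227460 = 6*37910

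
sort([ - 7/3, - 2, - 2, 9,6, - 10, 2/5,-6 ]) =[-10, - 6,-7/3, - 2,  -  2,2/5,6, 9]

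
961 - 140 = 821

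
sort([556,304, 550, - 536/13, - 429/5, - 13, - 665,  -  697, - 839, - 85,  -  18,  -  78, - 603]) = [ - 839, - 697,  -  665,-603,-429/5,-85, - 78,  -  536/13,-18,- 13, 304, 550, 556 ] 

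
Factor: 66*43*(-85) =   -  241230 = - 2^1*3^1*5^1 * 11^1*17^1*43^1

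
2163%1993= 170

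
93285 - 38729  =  54556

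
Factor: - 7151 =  - 7151^1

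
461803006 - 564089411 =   -  102286405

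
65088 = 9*7232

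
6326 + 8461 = 14787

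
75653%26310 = 23033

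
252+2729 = 2981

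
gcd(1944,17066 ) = 2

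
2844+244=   3088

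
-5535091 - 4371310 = -9906401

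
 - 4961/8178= - 4961/8178 = - 0.61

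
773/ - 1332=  - 1+ 559/1332=- 0.58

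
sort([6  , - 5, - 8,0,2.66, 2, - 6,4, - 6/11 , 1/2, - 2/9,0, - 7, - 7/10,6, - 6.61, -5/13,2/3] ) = [ - 8, - 7,-6.61 ,- 6, -5, - 7/10, - 6/11, - 5/13, - 2/9,0, 0,1/2,2/3,2,2.66,4, 6,6]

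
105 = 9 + 96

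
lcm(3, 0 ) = 0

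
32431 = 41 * 791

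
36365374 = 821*44294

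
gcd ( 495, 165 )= 165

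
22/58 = 11/29 = 0.38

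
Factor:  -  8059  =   - 8059^1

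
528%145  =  93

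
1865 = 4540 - 2675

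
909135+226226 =1135361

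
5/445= 1/89 = 0.01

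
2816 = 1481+1335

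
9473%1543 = 215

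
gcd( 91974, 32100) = 6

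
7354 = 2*3677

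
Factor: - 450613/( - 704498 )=2^ ( - 1)*557^1*809^1 * 352249^(-1 )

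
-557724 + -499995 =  - 1057719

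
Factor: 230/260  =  23/26 = 2^( - 1 )*13^( - 1 )*23^1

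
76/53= 76/53 = 1.43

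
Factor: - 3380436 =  - 2^2* 3^2 *93901^1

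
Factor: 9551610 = 2^1 * 3^2*5^1*106129^1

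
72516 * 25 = 1812900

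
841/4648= 841/4648 = 0.18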